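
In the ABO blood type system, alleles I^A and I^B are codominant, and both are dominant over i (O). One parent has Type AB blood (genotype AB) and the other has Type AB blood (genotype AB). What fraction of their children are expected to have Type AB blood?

Cross: AB × AB
Possible offspring genotypes: 1 AA, 2 AB, 1 BB
Blood type counts: 1 Type A, 2 Type AB, 1 Type B
Probability of Type AB: 2/4 = 1/2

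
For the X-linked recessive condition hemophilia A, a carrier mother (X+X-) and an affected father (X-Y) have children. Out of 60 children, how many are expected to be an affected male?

Cross: X+X- × X-Y
Offspring: 1 X+X-, 1 X+Y, 1 X-X-, 1 X-Y
Probability of an affected male: 1/4
Expected count = 1/4 × 60 = 15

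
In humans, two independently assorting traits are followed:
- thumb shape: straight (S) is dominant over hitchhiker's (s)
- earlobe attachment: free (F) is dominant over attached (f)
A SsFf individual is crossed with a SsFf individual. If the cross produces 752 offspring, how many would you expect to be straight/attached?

Dihybrid cross SsFf × SsFf — consider each gene separately:
thumb shape: Ss × Ss → 1 SS, 2 Ss, 1 ss → 3 S_ : 1 ss (out of 4)
earlobe attachment: Ff × Ff → 1 FF, 2 Ff, 1 ff → 3 F_ : 1 ff (out of 4)
Combine (counts out of 4 × 4 = 16): straight/free (S_F_) = 3×3 = 9; straight/attached (S_ff) = 3×1 = 3; hitchhiker's/free (ssF_) = 1×3 = 3; hitchhiker's/attached (ssff) = 1×1 = 1
Phenotype counts (out of 16): 9 straight/free, 3 straight/attached, 3 hitchhiker's/free, 1 hitchhiker's/attached
straight/attached: 3 out of 16 → fraction 3/16
Expected count = 3/16 × 752 = 141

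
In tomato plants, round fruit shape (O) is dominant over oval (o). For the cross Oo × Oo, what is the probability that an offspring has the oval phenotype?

Punnett square for Oo × Oo:
Offspring genotypes: 1 OO, 2 Oo, 1 oo
Total offspring: 4
Count with target: 1
Probability: 1/4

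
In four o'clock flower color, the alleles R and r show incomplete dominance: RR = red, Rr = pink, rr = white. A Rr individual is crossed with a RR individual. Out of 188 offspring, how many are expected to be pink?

Punnett square for Rr × RR:
Offspring genotypes: 2 RR, 2 Rr
Phenotype counts: 2 red, 2 pink
pink: 2 out of 4 → fraction 1/2
Expected count = 1/2 × 188 = 94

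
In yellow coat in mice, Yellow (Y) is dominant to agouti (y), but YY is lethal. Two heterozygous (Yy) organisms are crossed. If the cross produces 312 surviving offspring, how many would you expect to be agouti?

Cross: Yy × Yy
Punnett square offspring (before lethality): 1 YY, 2 Yy, 1 yy
The YY genotype is lethal (embryos die); surviving offspring: 2 Yy, 1 yy
agouti: 1 out of 3 → fraction 1/3
Expected count = 1/3 × 312 = 104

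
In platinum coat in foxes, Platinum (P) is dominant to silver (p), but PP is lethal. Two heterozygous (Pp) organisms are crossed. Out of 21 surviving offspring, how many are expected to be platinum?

Cross: Pp × Pp
Punnett square offspring (before lethality): 1 PP, 2 Pp, 1 pp
The PP genotype is lethal (embryos die); surviving offspring: 2 Pp, 1 pp
platinum: 2 out of 3 → fraction 2/3
Expected count = 2/3 × 21 = 14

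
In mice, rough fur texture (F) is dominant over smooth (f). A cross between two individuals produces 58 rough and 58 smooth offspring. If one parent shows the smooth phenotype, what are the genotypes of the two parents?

Observed offspring: 58 rough, 58 smooth
The observed ratio simplifies to 1:1. One parent shows smooth, so its genotype must be ff. A 1:1 offspring split requires the other parent to be heterozygous (Ff).
Parent genotypes: ff × Ff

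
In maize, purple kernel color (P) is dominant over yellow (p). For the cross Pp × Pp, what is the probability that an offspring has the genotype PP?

Punnett square for Pp × Pp:
Offspring genotypes: 1 PP, 2 Pp, 1 pp
Total offspring: 4
Count with target: 1
Probability: 1/4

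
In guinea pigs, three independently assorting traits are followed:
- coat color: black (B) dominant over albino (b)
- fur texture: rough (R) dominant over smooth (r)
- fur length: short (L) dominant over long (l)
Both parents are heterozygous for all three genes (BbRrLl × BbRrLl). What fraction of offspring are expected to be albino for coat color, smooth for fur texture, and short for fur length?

Trihybrid cross: BbRrLl × BbRrLl
Each trait segregates independently with a 3:1 phenotypic ratio, so each gene contributes 3/4 (dominant) or 1/4 (recessive).
Target: albino (coat color), smooth (fur texture), short (fur length)
Probability = product of independent per-trait probabilities
= 1/4 × 1/4 × 3/4 = 3/64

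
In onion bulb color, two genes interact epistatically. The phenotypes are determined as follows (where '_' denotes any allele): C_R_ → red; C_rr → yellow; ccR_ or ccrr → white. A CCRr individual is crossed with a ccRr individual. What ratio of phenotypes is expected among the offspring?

Cross: CCRr × ccRr — consider each gene separately:
C gene: CC × cc → 4 Cc → 4 C_ (out of 4)
R gene: Rr × Rr → 1 RR, 2 Rr, 1 rr → 3 R_ : 1 rr (out of 4)
Genotype classes (out of 4 × 4 = 16): C_R_ = 4×3 = 12; C_rr = 4×1 = 4
Apply the phenotype rules: C_R_ (12) → red; C_rr (4) → yellow
Phenotype counts (out of 16): 12 red, 4 yellow
Ratio: 3 red : 1 yellow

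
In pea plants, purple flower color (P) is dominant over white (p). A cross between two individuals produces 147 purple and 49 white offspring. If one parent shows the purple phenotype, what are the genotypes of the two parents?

Observed offspring: 147 purple, 49 white
The observed ratio simplifies to 3:1. White (pp) offspring appear, so each parent must contribute one p allele. The parent stated to show purple carries P, so it is Pp. The other parent is then either Pp or pp: Pp × pp would give a 1:1 split, whereas Pp × Pp gives 3:1 — matching the data. So both parents are heterozygous (Pp × Pp).
Parent genotypes: Pp × Pp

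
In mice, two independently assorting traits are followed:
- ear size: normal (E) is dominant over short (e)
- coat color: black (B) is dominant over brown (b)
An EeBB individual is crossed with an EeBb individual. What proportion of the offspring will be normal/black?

Dihybrid cross EeBB × EeBb — consider each gene separately:
ear size: Ee × Ee → 1 EE, 2 Ee, 1 ee → 3 E_ : 1 ee (out of 4)
coat color: BB × Bb → 2 BB, 2 Bb → 4 B_ (out of 4)
Combine (counts out of 4 × 4 = 16): normal/black (E_B_) = 3×4 = 12; short/black (eeB_) = 1×4 = 4
Phenotype counts (out of 16): 12 normal/black, 4 short/black
normal/black: 12 out of 16
Probability: 12/16 = 3/4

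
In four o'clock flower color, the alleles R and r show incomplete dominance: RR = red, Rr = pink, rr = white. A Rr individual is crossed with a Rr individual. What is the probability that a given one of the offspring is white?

Punnett square for Rr × Rr:
Offspring genotypes: 1 RR, 2 Rr, 1 rr
Phenotype counts: 1 red, 2 pink, 1 white
white: 1 out of 4
Probability: 1/4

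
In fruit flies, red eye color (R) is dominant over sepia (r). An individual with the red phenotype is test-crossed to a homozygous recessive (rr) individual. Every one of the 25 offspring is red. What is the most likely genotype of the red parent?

Test cross: ? × rr
All offspring are red.
If the unknown parent were heterozygous (Rr), about half of 25 offspring would be sepia; none are. The unknown parent is most likely homozygous dominant (RR).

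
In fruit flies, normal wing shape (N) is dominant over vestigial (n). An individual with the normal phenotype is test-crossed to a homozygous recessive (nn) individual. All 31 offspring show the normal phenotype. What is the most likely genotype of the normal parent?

Test cross: ? × nn
All offspring are normal.
If the unknown parent were heterozygous (Nn), about half of 31 offspring would be vestigial; none are. The unknown parent is most likely homozygous dominant (NN).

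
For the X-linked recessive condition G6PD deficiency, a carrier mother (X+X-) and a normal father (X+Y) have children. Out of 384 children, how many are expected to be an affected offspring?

Cross: X+X- × X+Y
Offspring: 1 X+X+, 1 X+Y, 1 X+X-, 1 X-Y
Probability of an affected offspring: 1/4
Expected count = 1/4 × 384 = 96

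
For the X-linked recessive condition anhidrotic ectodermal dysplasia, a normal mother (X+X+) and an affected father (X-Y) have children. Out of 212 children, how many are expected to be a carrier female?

Cross: X+X+ × X-Y
Offspring: 2 X+X-, 2 X+Y
Probability of a carrier female: 2/4 = 1/2
Expected count = 1/2 × 212 = 106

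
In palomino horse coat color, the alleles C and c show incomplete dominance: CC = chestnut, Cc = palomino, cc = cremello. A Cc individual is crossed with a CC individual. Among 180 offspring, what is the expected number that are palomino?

Punnett square for Cc × CC:
Offspring genotypes: 2 CC, 2 Cc
Phenotype counts: 2 chestnut, 2 palomino
palomino: 2 out of 4 → fraction 1/2
Expected count = 1/2 × 180 = 90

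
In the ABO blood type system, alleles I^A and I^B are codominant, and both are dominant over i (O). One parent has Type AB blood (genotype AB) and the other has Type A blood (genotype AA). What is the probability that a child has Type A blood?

Cross: AB × AA
Possible offspring genotypes: 2 AA, 2 AB
Blood type counts: 2 Type A, 2 Type AB
Probability of Type A: 2/4 = 1/2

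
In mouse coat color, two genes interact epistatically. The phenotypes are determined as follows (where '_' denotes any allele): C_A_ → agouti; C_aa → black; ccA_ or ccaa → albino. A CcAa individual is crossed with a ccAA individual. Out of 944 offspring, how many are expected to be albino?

Cross: CcAa × ccAA — consider each gene separately:
C gene: Cc × cc → 2 Cc, 2 cc → 2 C_ : 2 cc (out of 4)
A gene: Aa × AA → 2 AA, 2 Aa → 4 A_ (out of 4)
Genotype classes (out of 4 × 4 = 16): C_A_ = 2×4 = 8; ccA_ = 2×4 = 8
Apply the phenotype rules: C_A_ (8) → agouti; ccA_ (8) → albino
Phenotype counts (out of 16): 8 agouti, 8 albino
albino: 8 out of 16 → fraction 1/2
Expected count = 1/2 × 944 = 472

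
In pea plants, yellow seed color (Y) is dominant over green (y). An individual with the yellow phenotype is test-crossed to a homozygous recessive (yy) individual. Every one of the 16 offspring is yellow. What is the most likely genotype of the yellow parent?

Test cross: ? × yy
All offspring are yellow.
If the unknown parent were heterozygous (Yy), about half of 16 offspring would be green; none are. The unknown parent is most likely homozygous dominant (YY).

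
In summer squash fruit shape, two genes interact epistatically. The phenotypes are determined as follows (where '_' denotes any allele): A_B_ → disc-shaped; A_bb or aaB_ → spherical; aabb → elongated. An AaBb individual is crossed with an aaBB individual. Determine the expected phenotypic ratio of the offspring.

Cross: AaBb × aaBB — consider each gene separately:
A gene: Aa × aa → 2 Aa, 2 aa → 2 A_ : 2 aa (out of 4)
B gene: Bb × BB → 2 BB, 2 Bb → 4 B_ (out of 4)
Genotype classes (out of 4 × 4 = 16): A_B_ = 2×4 = 8; aaB_ = 2×4 = 8
Apply the phenotype rules: A_B_ (8) → disc-shaped; aaB_ (8) → spherical
Phenotype counts (out of 16): 8 disc-shaped, 8 spherical
Ratio: 1 disc-shaped : 1 spherical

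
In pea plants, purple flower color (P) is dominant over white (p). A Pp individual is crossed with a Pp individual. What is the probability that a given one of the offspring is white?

Punnett square for Pp × Pp:
Offspring genotypes: 1 PP, 2 Pp, 1 pp
purple: 3, white: 1
white: 1 out of 4
Probability: 1/4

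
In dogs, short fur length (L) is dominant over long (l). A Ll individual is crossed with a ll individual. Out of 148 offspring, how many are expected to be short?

Punnett square for Ll × ll:
Offspring genotypes: 2 Ll, 2 ll
short: 2, long: 2
short: 2 out of 4 → fraction 1/2
Expected count = 1/2 × 148 = 74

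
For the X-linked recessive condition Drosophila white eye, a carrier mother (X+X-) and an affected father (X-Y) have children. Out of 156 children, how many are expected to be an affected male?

Cross: X+X- × X-Y
Offspring: 1 X+X-, 1 X+Y, 1 X-X-, 1 X-Y
Probability of an affected male: 1/4
Expected count = 1/4 × 156 = 39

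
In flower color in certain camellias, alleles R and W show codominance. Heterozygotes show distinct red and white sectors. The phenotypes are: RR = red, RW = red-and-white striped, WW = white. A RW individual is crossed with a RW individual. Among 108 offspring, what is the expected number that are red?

Punnett square for RW × RW:
Offspring genotypes: 1 RR, 2 RW, 1 WW
Phenotype counts: 1 red, 2 red-and-white striped, 1 white
red: 1 out of 4 → fraction 1/4
Expected count = 1/4 × 108 = 27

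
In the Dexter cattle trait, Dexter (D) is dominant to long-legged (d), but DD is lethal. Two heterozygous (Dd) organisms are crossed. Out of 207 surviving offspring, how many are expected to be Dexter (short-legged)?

Cross: Dd × Dd
Punnett square offspring (before lethality): 1 DD, 2 Dd, 1 dd
The DD genotype is lethal (embryos die); surviving offspring: 2 Dd, 1 dd
Dexter (short-legged): 2 out of 3 → fraction 2/3
Expected count = 2/3 × 207 = 138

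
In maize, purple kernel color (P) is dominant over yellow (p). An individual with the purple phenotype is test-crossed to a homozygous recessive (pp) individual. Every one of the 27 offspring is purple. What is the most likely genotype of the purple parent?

Test cross: ? × pp
All offspring are purple.
If the unknown parent were heterozygous (Pp), about half of 27 offspring would be yellow; none are. The unknown parent is most likely homozygous dominant (PP).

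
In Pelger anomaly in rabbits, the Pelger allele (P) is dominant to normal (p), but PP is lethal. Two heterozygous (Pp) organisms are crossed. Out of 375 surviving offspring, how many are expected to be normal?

Cross: Pp × Pp
Punnett square offspring (before lethality): 1 PP, 2 Pp, 1 pp
The PP genotype is lethal (embryos die); surviving offspring: 2 Pp, 1 pp
normal: 1 out of 3 → fraction 1/3
Expected count = 1/3 × 375 = 125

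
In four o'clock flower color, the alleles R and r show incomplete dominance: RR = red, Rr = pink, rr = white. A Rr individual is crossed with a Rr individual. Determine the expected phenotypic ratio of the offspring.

Punnett square for Rr × Rr:
Offspring genotypes: 1 RR, 2 Rr, 1 rr
Phenotype counts: 1 red, 2 pink, 1 white
Ratio: 1 red : 2 pink : 1 white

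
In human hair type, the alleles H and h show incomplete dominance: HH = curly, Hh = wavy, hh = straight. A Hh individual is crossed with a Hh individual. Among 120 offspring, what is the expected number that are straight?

Punnett square for Hh × Hh:
Offspring genotypes: 1 HH, 2 Hh, 1 hh
Phenotype counts: 1 curly, 2 wavy, 1 straight
straight: 1 out of 4 → fraction 1/4
Expected count = 1/4 × 120 = 30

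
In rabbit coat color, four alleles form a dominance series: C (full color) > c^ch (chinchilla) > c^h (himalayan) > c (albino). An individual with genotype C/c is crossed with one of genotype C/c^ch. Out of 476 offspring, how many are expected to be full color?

Cross: C/c × C/c^ch
Allele dominance: C > c^ch > c^h > c
Offspring genotypes: 1 C/C, 1 C/c^ch, 1 C/c, 1 c^ch/c
Phenotype counts: 3 full color, 1 chinchilla
full color: 3 out of 4 → fraction 3/4
Expected count = 3/4 × 476 = 357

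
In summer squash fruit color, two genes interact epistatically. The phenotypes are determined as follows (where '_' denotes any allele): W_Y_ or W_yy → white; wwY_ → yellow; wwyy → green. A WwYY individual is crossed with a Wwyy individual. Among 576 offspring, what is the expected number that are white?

Cross: WwYY × Wwyy — consider each gene separately:
W gene: Ww × Ww → 1 WW, 2 Ww, 1 ww → 3 W_ : 1 ww (out of 4)
Y gene: YY × yy → 4 Yy → 4 Y_ (out of 4)
Genotype classes (out of 4 × 4 = 16): W_Y_ = 3×4 = 12; wwY_ = 1×4 = 4
Apply the phenotype rules: W_Y_ (12) → white; wwY_ (4) → yellow
Phenotype counts (out of 16): 12 white, 4 yellow
white: 12 out of 16 → fraction 3/4
Expected count = 3/4 × 576 = 432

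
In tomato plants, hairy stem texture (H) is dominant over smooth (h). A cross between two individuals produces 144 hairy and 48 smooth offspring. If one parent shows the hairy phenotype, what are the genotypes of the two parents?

Observed offspring: 144 hairy, 48 smooth
The observed ratio simplifies to 3:1. Smooth (hh) offspring appear, so each parent must contribute one h allele. The parent stated to show hairy carries H, so it is Hh. The other parent is then either Hh or hh: Hh × hh would give a 1:1 split, whereas Hh × Hh gives 3:1 — matching the data. So both parents are heterozygous (Hh × Hh).
Parent genotypes: Hh × Hh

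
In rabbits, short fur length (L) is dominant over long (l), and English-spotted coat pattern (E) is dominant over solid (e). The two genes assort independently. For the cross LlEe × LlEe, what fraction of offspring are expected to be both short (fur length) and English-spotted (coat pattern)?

Dihybrid cross LlEe × LlEe — consider each gene separately:
fur length: Ll × Ll → 1 LL, 2 Ll, 1 ll → 3 L_ : 1 ll (out of 4)
coat pattern: Ee × Ee → 1 EE, 2 Ee, 1 ee → 3 E_ : 1 ee (out of 4)
Looking for: short (L_) and English-spotted (E_)
P(short) = 3/4, P(English-spotted) = 3/4
P(both) = 3/4 × 3/4 = 9/16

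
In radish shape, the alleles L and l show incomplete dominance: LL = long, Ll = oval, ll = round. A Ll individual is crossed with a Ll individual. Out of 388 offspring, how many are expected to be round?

Punnett square for Ll × Ll:
Offspring genotypes: 1 LL, 2 Ll, 1 ll
Phenotype counts: 1 long, 2 oval, 1 round
round: 1 out of 4 → fraction 1/4
Expected count = 1/4 × 388 = 97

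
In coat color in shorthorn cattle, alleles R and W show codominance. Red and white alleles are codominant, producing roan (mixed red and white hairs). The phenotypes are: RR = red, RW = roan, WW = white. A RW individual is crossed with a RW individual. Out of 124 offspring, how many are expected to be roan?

Punnett square for RW × RW:
Offspring genotypes: 1 RR, 2 RW, 1 WW
Phenotype counts: 1 red, 2 roan, 1 white
roan: 2 out of 4 → fraction 1/2
Expected count = 1/2 × 124 = 62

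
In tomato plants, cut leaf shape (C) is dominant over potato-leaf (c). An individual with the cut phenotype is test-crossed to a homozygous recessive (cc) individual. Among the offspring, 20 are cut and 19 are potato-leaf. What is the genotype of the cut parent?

Test cross: ? × cc
Offspring: 20 cut, 19 potato-leaf — approximately 1:1.
A 1:1 ratio in a test cross indicates the unknown parent is heterozygous (Cc).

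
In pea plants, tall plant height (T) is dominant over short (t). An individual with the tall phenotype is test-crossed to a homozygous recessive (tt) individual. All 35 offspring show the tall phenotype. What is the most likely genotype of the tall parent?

Test cross: ? × tt
All offspring are tall.
If the unknown parent were heterozygous (Tt), about half of 35 offspring would be short; none are. The unknown parent is most likely homozygous dominant (TT).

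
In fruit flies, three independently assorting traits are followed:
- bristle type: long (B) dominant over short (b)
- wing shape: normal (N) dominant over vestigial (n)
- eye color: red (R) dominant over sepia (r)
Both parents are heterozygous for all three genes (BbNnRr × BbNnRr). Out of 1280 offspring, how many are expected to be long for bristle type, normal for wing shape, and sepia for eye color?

Trihybrid cross: BbNnRr × BbNnRr
Each trait segregates independently with a 3:1 phenotypic ratio, so each gene contributes 3/4 (dominant) or 1/4 (recessive).
Target: long (bristle type), normal (wing shape), sepia (eye color)
Probability = product of independent per-trait probabilities
= 3/4 × 3/4 × 1/4 = 9/64
Expected count = 9/64 × 1280 = 180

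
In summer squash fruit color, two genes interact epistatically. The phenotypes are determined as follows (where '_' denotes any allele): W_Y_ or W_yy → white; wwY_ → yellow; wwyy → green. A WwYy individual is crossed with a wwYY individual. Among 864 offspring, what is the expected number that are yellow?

Cross: WwYy × wwYY — consider each gene separately:
W gene: Ww × ww → 2 Ww, 2 ww → 2 W_ : 2 ww (out of 4)
Y gene: Yy × YY → 2 YY, 2 Yy → 4 Y_ (out of 4)
Genotype classes (out of 4 × 4 = 16): W_Y_ = 2×4 = 8; wwY_ = 2×4 = 8
Apply the phenotype rules: W_Y_ (8) → white; wwY_ (8) → yellow
Phenotype counts (out of 16): 8 white, 8 yellow
yellow: 8 out of 16 → fraction 1/2
Expected count = 1/2 × 864 = 432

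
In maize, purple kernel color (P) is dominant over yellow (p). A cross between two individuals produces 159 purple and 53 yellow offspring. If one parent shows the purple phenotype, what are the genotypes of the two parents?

Observed offspring: 159 purple, 53 yellow
The observed ratio simplifies to 3:1. Yellow (pp) offspring appear, so each parent must contribute one p allele. The parent stated to show purple carries P, so it is Pp. The other parent is then either Pp or pp: Pp × pp would give a 1:1 split, whereas Pp × Pp gives 3:1 — matching the data. So both parents are heterozygous (Pp × Pp).
Parent genotypes: Pp × Pp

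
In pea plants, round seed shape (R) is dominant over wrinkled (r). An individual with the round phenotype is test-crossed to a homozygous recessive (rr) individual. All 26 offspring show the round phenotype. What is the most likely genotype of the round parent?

Test cross: ? × rr
All offspring are round.
If the unknown parent were heterozygous (Rr), about half of 26 offspring would be wrinkled; none are. The unknown parent is most likely homozygous dominant (RR).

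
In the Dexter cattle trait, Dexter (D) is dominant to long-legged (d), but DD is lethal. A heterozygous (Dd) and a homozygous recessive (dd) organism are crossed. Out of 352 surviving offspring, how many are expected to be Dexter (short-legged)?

Cross: Dd × dd
Punnett square offspring (before lethality): 2 Dd, 2 dd
No DD offspring are produced in this cross.
Dexter (short-legged): 2 out of 4 → fraction 1/2
Expected count = 1/2 × 352 = 176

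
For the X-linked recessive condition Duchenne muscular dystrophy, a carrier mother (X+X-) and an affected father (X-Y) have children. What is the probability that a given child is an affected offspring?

Cross: X+X- × X-Y
Offspring: 1 X+X-, 1 X+Y, 1 X-X-, 1 X-Y
Probability of an affected offspring: 2/4 = 1/2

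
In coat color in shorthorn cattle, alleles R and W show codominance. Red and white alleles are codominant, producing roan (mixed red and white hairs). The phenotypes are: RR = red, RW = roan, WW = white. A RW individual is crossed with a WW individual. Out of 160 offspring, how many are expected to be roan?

Punnett square for RW × WW:
Offspring genotypes: 2 RW, 2 WW
Phenotype counts: 2 roan, 2 white
roan: 2 out of 4 → fraction 1/2
Expected count = 1/2 × 160 = 80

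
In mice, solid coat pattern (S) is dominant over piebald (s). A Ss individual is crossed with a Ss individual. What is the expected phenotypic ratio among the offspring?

Punnett square for Ss × Ss:
Offspring genotypes: 1 SS, 2 Ss, 1 ss
solid: 3, piebald: 1
Ratio: 3:1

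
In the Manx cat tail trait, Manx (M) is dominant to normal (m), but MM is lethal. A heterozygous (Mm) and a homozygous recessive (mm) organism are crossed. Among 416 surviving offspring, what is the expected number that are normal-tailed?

Cross: Mm × mm
Punnett square offspring (before lethality): 2 Mm, 2 mm
No MM offspring are produced in this cross.
normal-tailed: 2 out of 4 → fraction 1/2
Expected count = 1/2 × 416 = 208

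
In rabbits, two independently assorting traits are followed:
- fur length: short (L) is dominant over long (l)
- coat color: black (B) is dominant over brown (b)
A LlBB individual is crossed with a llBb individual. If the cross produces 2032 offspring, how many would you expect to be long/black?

Dihybrid cross LlBB × llBb — consider each gene separately:
fur length: Ll × ll → 2 Ll, 2 ll → 2 L_ : 2 ll (out of 4)
coat color: BB × Bb → 2 BB, 2 Bb → 4 B_ (out of 4)
Combine (counts out of 4 × 4 = 16): short/black (L_B_) = 2×4 = 8; long/black (llB_) = 2×4 = 8
Phenotype counts (out of 16): 8 short/black, 8 long/black
long/black: 8 out of 16 → fraction 1/2
Expected count = 1/2 × 2032 = 1016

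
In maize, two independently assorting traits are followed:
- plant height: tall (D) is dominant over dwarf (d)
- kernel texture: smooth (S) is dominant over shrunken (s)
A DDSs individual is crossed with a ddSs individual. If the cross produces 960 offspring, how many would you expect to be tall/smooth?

Dihybrid cross DDSs × ddSs — consider each gene separately:
plant height: DD × dd → 4 Dd → 4 D_ (out of 4)
kernel texture: Ss × Ss → 1 SS, 2 Ss, 1 ss → 3 S_ : 1 ss (out of 4)
Combine (counts out of 4 × 4 = 16): tall/smooth (D_S_) = 4×3 = 12; tall/shrunken (D_ss) = 4×1 = 4
Phenotype counts (out of 16): 12 tall/smooth, 4 tall/shrunken
tall/smooth: 12 out of 16 → fraction 3/4
Expected count = 3/4 × 960 = 720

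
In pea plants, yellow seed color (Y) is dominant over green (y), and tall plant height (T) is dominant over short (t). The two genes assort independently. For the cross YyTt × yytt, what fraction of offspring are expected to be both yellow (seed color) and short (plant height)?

Dihybrid cross YyTt × yytt — consider each gene separately:
seed color: Yy × yy → 2 Yy, 2 yy → 2 Y_ : 2 yy (out of 4)
plant height: Tt × tt → 2 Tt, 2 tt → 2 T_ : 2 tt (out of 4)
Looking for: yellow (Y_) and short (tt)
P(yellow) = 2/4, P(short) = 2/4
P(both) = 2/4 × 2/4 = 4/16 = 1/4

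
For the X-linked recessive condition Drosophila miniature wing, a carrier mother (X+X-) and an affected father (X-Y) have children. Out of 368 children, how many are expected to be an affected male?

Cross: X+X- × X-Y
Offspring: 1 X+X-, 1 X+Y, 1 X-X-, 1 X-Y
Probability of an affected male: 1/4
Expected count = 1/4 × 368 = 92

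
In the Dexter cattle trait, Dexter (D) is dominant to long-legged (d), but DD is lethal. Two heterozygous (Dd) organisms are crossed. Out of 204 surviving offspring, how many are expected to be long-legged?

Cross: Dd × Dd
Punnett square offspring (before lethality): 1 DD, 2 Dd, 1 dd
The DD genotype is lethal (embryos die); surviving offspring: 2 Dd, 1 dd
long-legged: 1 out of 3 → fraction 1/3
Expected count = 1/3 × 204 = 68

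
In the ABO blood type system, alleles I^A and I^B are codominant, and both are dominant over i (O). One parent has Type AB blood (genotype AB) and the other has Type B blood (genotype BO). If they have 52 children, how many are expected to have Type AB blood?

Cross: AB × BO
Possible offspring genotypes: 1 AB, 1 AO, 1 BB, 1 BO
Blood type counts: 1 Type AB, 1 Type A, 2 Type B
Probability of Type AB: 1/4
Expected count = 1/4 × 52 = 13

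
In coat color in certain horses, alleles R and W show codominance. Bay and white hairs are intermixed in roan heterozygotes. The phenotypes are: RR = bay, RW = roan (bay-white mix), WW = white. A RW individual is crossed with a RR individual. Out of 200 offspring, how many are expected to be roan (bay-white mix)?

Punnett square for RW × RR:
Offspring genotypes: 2 RR, 2 RW
Phenotype counts: 2 bay, 2 roan (bay-white mix)
roan (bay-white mix): 2 out of 4 → fraction 1/2
Expected count = 1/2 × 200 = 100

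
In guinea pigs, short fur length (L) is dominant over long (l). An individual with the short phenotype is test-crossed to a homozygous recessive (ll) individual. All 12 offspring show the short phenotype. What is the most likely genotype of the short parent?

Test cross: ? × ll
All offspring are short.
If the unknown parent were heterozygous (Ll), about half of 12 offspring would be long; none are. The unknown parent is most likely homozygous dominant (LL).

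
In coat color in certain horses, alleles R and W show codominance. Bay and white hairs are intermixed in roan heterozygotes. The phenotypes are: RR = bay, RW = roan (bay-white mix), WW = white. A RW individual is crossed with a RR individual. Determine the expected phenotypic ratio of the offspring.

Punnett square for RW × RR:
Offspring genotypes: 2 RR, 2 RW
Phenotype counts: 2 bay, 2 roan (bay-white mix)
Ratio: 1 bay : 1 roan (bay-white mix)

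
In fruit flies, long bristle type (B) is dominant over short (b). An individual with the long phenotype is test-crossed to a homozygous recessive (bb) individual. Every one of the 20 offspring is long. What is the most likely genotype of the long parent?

Test cross: ? × bb
All offspring are long.
If the unknown parent were heterozygous (Bb), about half of 20 offspring would be short; none are. The unknown parent is most likely homozygous dominant (BB).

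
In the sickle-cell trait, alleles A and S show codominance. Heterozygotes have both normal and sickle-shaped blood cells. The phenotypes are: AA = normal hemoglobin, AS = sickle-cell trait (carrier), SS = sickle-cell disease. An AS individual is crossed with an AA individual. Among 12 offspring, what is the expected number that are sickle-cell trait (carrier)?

Punnett square for AS × AA:
Offspring genotypes: 2 AA, 2 AS
Phenotype counts: 2 normal hemoglobin, 2 sickle-cell trait (carrier)
sickle-cell trait (carrier): 2 out of 4 → fraction 1/2
Expected count = 1/2 × 12 = 6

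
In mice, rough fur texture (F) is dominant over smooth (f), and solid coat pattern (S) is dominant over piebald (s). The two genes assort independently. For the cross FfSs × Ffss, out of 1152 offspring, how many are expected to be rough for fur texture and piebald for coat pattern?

Dihybrid cross FfSs × Ffss — consider each gene separately:
fur texture: Ff × Ff → 1 FF, 2 Ff, 1 ff → 3 F_ : 1 ff (out of 4)
coat pattern: Ss × ss → 2 Ss, 2 ss → 2 S_ : 2 ss (out of 4)
Looking for: rough (F_) and piebald (ss)
P(rough) = 3/4, P(piebald) = 2/4
P(both) = 3/4 × 2/4 = 6/16 = 3/8
Expected count = 3/8 × 1152 = 432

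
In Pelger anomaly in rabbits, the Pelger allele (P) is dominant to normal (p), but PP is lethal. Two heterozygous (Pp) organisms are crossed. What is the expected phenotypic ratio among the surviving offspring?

Cross: Pp × Pp
Punnett square offspring (before lethality): 1 PP, 2 Pp, 1 pp
The PP genotype is lethal (embryos die); surviving offspring: 2 Pp, 1 pp
Ratio: 2 Pelger : 1 normal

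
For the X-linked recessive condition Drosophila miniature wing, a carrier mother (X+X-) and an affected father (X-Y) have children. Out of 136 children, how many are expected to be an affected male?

Cross: X+X- × X-Y
Offspring: 1 X+X-, 1 X+Y, 1 X-X-, 1 X-Y
Probability of an affected male: 1/4
Expected count = 1/4 × 136 = 34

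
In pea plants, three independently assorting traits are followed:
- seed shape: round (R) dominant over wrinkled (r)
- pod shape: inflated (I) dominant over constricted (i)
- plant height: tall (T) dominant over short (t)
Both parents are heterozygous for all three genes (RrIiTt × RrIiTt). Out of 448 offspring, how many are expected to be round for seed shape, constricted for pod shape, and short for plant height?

Trihybrid cross: RrIiTt × RrIiTt
Each trait segregates independently with a 3:1 phenotypic ratio, so each gene contributes 3/4 (dominant) or 1/4 (recessive).
Target: round (seed shape), constricted (pod shape), short (plant height)
Probability = product of independent per-trait probabilities
= 3/4 × 1/4 × 1/4 = 3/64
Expected count = 3/64 × 448 = 21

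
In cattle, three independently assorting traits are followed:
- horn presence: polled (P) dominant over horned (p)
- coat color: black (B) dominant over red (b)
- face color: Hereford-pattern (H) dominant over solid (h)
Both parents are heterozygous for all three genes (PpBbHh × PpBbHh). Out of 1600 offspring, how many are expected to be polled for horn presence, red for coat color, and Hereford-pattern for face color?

Trihybrid cross: PpBbHh × PpBbHh
Each trait segregates independently with a 3:1 phenotypic ratio, so each gene contributes 3/4 (dominant) or 1/4 (recessive).
Target: polled (horn presence), red (coat color), Hereford-pattern (face color)
Probability = product of independent per-trait probabilities
= 3/4 × 1/4 × 3/4 = 9/64
Expected count = 9/64 × 1600 = 225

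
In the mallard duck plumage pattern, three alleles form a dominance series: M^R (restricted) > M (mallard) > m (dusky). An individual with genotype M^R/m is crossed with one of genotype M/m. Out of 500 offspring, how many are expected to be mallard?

Cross: M^R/m × M/m
Allele dominance: M^R > M > m
Offspring genotypes: 1 M^R/M, 1 M^R/m, 1 M/m, 1 m/m
Phenotype counts: 2 restricted, 1 mallard, 1 dusky
mallard: 1 out of 4 → fraction 1/4
Expected count = 1/4 × 500 = 125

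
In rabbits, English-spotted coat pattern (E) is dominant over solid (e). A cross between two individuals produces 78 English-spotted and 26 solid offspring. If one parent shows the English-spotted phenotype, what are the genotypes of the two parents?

Observed offspring: 78 English-spotted, 26 solid
The observed ratio simplifies to 3:1. Solid (ee) offspring appear, so each parent must contribute one e allele. The parent stated to show English-spotted carries E, so it is Ee. The other parent is then either Ee or ee: Ee × ee would give a 1:1 split, whereas Ee × Ee gives 3:1 — matching the data. So both parents are heterozygous (Ee × Ee).
Parent genotypes: Ee × Ee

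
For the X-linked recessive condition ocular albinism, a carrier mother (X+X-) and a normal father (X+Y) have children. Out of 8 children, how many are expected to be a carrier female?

Cross: X+X- × X+Y
Offspring: 1 X+X+, 1 X+Y, 1 X+X-, 1 X-Y
Probability of a carrier female: 1/4
Expected count = 1/4 × 8 = 2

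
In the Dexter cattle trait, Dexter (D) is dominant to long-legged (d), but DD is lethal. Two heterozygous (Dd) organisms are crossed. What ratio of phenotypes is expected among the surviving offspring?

Cross: Dd × Dd
Punnett square offspring (before lethality): 1 DD, 2 Dd, 1 dd
The DD genotype is lethal (embryos die); surviving offspring: 2 Dd, 1 dd
Ratio: 2 Dexter (short-legged) : 1 long-legged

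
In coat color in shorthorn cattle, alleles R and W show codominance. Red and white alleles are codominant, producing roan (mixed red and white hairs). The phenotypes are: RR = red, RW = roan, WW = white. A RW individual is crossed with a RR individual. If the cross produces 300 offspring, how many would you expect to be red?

Punnett square for RW × RR:
Offspring genotypes: 2 RR, 2 RW
Phenotype counts: 2 red, 2 roan
red: 2 out of 4 → fraction 1/2
Expected count = 1/2 × 300 = 150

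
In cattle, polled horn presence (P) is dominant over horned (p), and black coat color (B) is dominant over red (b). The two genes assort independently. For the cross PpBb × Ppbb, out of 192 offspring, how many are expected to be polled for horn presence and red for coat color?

Dihybrid cross PpBb × Ppbb — consider each gene separately:
horn presence: Pp × Pp → 1 PP, 2 Pp, 1 pp → 3 P_ : 1 pp (out of 4)
coat color: Bb × bb → 2 Bb, 2 bb → 2 B_ : 2 bb (out of 4)
Looking for: polled (P_) and red (bb)
P(polled) = 3/4, P(red) = 2/4
P(both) = 3/4 × 2/4 = 6/16 = 3/8
Expected count = 3/8 × 192 = 72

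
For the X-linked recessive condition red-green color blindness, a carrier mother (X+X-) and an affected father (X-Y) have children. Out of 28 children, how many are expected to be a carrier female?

Cross: X+X- × X-Y
Offspring: 1 X+X-, 1 X+Y, 1 X-X-, 1 X-Y
Probability of a carrier female: 1/4
Expected count = 1/4 × 28 = 7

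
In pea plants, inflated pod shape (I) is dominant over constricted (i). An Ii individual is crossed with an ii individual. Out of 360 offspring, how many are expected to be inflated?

Punnett square for Ii × ii:
Offspring genotypes: 2 Ii, 2 ii
inflated: 2, constricted: 2
inflated: 2 out of 4 → fraction 1/2
Expected count = 1/2 × 360 = 180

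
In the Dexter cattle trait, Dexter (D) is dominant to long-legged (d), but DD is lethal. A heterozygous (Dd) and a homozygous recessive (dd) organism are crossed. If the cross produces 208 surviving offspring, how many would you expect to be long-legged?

Cross: Dd × dd
Punnett square offspring (before lethality): 2 Dd, 2 dd
No DD offspring are produced in this cross.
long-legged: 2 out of 4 → fraction 1/2
Expected count = 1/2 × 208 = 104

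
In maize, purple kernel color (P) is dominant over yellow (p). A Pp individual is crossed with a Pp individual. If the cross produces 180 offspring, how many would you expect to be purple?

Punnett square for Pp × Pp:
Offspring genotypes: 1 PP, 2 Pp, 1 pp
purple: 3, yellow: 1
purple: 3 out of 4 → fraction 3/4
Expected count = 3/4 × 180 = 135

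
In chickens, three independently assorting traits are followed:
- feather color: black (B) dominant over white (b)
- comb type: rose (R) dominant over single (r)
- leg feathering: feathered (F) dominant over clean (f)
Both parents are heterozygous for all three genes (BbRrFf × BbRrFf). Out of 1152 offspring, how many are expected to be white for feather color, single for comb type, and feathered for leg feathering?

Trihybrid cross: BbRrFf × BbRrFf
Each trait segregates independently with a 3:1 phenotypic ratio, so each gene contributes 3/4 (dominant) or 1/4 (recessive).
Target: white (feather color), single (comb type), feathered (leg feathering)
Probability = product of independent per-trait probabilities
= 1/4 × 1/4 × 3/4 = 3/64
Expected count = 3/64 × 1152 = 54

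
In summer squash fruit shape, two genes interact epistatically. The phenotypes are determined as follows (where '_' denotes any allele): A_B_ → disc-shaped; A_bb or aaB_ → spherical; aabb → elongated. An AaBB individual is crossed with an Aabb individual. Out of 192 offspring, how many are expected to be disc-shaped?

Cross: AaBB × Aabb — consider each gene separately:
A gene: Aa × Aa → 1 AA, 2 Aa, 1 aa → 3 A_ : 1 aa (out of 4)
B gene: BB × bb → 4 Bb → 4 B_ (out of 4)
Genotype classes (out of 4 × 4 = 16): A_B_ = 3×4 = 12; aaB_ = 1×4 = 4
Apply the phenotype rules: A_B_ (12) → disc-shaped; aaB_ (4) → spherical
Phenotype counts (out of 16): 12 disc-shaped, 4 spherical
disc-shaped: 12 out of 16 → fraction 3/4
Expected count = 3/4 × 192 = 144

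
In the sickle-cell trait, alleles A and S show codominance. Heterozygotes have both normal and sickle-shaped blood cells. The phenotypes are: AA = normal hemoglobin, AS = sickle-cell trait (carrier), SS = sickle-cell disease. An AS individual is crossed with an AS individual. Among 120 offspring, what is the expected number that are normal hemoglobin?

Punnett square for AS × AS:
Offspring genotypes: 1 AA, 2 AS, 1 SS
Phenotype counts: 1 normal hemoglobin, 2 sickle-cell trait (carrier), 1 sickle-cell disease
normal hemoglobin: 1 out of 4 → fraction 1/4
Expected count = 1/4 × 120 = 30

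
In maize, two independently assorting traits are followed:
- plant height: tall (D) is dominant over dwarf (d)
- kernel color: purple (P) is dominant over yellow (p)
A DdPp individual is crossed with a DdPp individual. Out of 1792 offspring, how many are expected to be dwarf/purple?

Dihybrid cross DdPp × DdPp — consider each gene separately:
plant height: Dd × Dd → 1 DD, 2 Dd, 1 dd → 3 D_ : 1 dd (out of 4)
kernel color: Pp × Pp → 1 PP, 2 Pp, 1 pp → 3 P_ : 1 pp (out of 4)
Combine (counts out of 4 × 4 = 16): tall/purple (D_P_) = 3×3 = 9; tall/yellow (D_pp) = 3×1 = 3; dwarf/purple (ddP_) = 1×3 = 3; dwarf/yellow (ddpp) = 1×1 = 1
Phenotype counts (out of 16): 9 tall/purple, 3 tall/yellow, 3 dwarf/purple, 1 dwarf/yellow
dwarf/purple: 3 out of 16 → fraction 3/16
Expected count = 3/16 × 1792 = 336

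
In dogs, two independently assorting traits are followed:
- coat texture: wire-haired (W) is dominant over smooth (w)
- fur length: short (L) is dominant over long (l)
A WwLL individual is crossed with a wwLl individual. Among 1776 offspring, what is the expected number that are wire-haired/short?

Dihybrid cross WwLL × wwLl — consider each gene separately:
coat texture: Ww × ww → 2 Ww, 2 ww → 2 W_ : 2 ww (out of 4)
fur length: LL × Ll → 2 LL, 2 Ll → 4 L_ (out of 4)
Combine (counts out of 4 × 4 = 16): wire-haired/short (W_L_) = 2×4 = 8; smooth/short (wwL_) = 2×4 = 8
Phenotype counts (out of 16): 8 wire-haired/short, 8 smooth/short
wire-haired/short: 8 out of 16 → fraction 1/2
Expected count = 1/2 × 1776 = 888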